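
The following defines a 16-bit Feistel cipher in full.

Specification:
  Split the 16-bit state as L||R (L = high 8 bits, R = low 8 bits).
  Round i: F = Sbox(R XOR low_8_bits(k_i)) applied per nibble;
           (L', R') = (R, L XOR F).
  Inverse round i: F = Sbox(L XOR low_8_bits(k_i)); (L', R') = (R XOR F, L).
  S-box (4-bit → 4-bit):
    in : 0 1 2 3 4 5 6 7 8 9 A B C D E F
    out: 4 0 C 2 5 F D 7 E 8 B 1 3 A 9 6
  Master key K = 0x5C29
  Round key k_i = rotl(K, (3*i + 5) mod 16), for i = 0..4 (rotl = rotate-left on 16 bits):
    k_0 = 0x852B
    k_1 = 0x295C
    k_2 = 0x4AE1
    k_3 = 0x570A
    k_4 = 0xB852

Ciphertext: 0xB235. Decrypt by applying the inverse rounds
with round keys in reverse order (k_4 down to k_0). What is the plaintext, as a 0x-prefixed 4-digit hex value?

s_0 = ciphertext = 0xB235
s_1 = InvRound(s_0, k_4) = 0xA1B2
s_2 = InvRound(s_1, k_3) = 0x03A1
s_3 = InvRound(s_2, k_2) = 0x3D03
s_4 = InvRound(s_3, k_1) = 0xD33D
s_5 = InvRound(s_4, k_0) = 0x53D3

0x53D3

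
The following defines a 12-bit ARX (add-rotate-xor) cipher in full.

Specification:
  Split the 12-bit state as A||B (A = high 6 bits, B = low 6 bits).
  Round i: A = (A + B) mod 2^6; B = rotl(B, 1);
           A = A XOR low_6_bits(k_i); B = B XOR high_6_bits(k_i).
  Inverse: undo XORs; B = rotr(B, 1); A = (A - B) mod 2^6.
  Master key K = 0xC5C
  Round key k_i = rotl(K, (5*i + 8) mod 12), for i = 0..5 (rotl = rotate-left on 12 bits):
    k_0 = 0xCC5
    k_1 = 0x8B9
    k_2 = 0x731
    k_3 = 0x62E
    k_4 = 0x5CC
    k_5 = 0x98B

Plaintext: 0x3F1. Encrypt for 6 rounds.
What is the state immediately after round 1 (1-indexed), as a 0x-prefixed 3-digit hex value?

0x150

s_0 = plaintext = 0x3F1
s_1 = Round(s_0, k_0) = 0x150
s_2 = Round(s_1, k_1) = 0xB02
s_3 = Round(s_2, k_2) = 0x7D8
s_4 = Round(s_3, k_3) = 0x668
s_5 = Round(s_4, k_4) = 0x346
s_6 = Round(s_5, k_5) = 0x62A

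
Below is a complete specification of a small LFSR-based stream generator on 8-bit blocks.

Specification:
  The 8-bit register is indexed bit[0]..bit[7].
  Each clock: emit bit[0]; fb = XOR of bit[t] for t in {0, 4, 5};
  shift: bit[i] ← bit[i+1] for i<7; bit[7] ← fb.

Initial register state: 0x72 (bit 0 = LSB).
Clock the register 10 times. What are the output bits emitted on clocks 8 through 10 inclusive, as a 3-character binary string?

reg_0 = 0x72
clock 1: out=0, reg = 0x39
clock 2: out=1, reg = 0x9C
clock 3: out=0, reg = 0xCE
clock 4: out=0, reg = 0x67
clock 5: out=1, reg = 0x33
clock 6: out=1, reg = 0x99
clock 7: out=1, reg = 0x4C
clock 8: out=0, reg = 0x26
clock 9: out=0, reg = 0x93
clock 10: out=1, reg = 0x49

001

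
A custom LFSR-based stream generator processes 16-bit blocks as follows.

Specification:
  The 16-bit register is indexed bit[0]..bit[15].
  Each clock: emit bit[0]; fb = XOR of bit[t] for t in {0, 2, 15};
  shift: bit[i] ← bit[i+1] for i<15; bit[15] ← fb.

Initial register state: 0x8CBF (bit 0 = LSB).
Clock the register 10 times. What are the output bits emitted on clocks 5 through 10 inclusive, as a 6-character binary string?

110100

reg_0 = 0x8CBF
clock 1: out=1, reg = 0xC65F
clock 2: out=1, reg = 0xE32F
clock 3: out=1, reg = 0xF197
clock 4: out=1, reg = 0xF8CB
clock 5: out=1, reg = 0x7C65
clock 6: out=1, reg = 0x3E32
clock 7: out=0, reg = 0x1F19
clock 8: out=1, reg = 0x8F8C
clock 9: out=0, reg = 0x47C6
clock 10: out=0, reg = 0xA3E3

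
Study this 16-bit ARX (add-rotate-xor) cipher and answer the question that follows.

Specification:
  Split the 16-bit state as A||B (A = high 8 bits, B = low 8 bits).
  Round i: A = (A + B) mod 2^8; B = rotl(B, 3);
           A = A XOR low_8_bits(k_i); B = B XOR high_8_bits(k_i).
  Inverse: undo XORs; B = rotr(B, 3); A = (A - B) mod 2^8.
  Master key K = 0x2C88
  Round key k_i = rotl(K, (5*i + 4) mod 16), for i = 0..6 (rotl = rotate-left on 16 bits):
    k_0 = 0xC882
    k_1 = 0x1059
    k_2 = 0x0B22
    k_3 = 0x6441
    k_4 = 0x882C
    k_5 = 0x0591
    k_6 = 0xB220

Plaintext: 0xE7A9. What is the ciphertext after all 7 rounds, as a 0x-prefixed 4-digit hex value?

0x97DE

s_0 = plaintext = 0xE7A9
s_1 = Round(s_0, k_0) = 0x1285
s_2 = Round(s_1, k_1) = 0xCE3C
s_3 = Round(s_2, k_2) = 0x28EA
s_4 = Round(s_3, k_3) = 0x5333
s_5 = Round(s_4, k_4) = 0xAA11
s_6 = Round(s_5, k_5) = 0x2A8D
s_7 = Round(s_6, k_6) = 0x97DE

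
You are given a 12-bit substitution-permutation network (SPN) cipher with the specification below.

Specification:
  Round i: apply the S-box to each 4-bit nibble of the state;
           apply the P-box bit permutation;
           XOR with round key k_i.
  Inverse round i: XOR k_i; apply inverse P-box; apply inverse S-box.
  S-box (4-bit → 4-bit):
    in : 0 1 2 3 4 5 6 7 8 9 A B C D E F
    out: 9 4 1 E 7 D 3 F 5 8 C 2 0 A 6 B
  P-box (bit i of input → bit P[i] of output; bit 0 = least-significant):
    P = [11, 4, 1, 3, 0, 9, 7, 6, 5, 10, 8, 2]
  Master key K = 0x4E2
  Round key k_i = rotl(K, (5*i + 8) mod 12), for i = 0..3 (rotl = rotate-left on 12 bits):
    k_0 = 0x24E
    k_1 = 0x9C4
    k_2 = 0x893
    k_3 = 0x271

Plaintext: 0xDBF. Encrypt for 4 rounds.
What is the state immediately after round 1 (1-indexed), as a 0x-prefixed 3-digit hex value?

0xC52

s_0 = plaintext = 0xDBF
s_1 = Round(s_0, k_0) = 0xC52
s_2 = Round(s_1, k_1) = 0x105
s_3 = Round(s_2, k_2) = 0x1D8
s_4 = Round(s_3, k_3) = 0x933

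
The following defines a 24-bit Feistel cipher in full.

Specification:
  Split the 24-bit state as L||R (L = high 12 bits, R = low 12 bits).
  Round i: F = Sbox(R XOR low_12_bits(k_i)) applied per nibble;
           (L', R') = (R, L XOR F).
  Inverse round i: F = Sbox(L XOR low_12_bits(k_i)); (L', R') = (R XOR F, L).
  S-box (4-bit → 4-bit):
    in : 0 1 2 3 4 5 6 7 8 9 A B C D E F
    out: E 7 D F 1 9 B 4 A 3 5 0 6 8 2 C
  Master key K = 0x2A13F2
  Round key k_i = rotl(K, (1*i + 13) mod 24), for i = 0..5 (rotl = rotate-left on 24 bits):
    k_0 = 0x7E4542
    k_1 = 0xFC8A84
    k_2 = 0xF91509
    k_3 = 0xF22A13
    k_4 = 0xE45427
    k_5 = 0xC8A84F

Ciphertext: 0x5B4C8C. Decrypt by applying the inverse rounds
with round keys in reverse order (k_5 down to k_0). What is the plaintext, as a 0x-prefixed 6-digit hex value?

0xF0167C

s_0 = ciphertext = 0x5B4C8C
s_1 = InvRound(s_0, k_5) = 0x44C5B4
s_2 = InvRound(s_1, k_4) = 0xB0444C
s_3 = InvRound(s_2, k_3) = 0x338B04
s_4 = InvRound(s_3, k_2) = 0x0F3338
s_5 = InvRound(s_4, k_1) = 0x67C0F3
s_6 = InvRound(s_5, k_0) = 0xF0167C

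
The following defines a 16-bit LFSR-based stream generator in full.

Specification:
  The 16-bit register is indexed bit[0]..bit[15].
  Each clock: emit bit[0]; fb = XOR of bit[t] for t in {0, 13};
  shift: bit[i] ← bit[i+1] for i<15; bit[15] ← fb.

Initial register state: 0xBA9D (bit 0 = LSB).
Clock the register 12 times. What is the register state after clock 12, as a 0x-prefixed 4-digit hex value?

reg_0 = 0xBA9D
clock 1: out=1, reg = 0x5D4E
clock 2: out=0, reg = 0x2EA7
clock 3: out=1, reg = 0x1753
clock 4: out=1, reg = 0x8BA9
clock 5: out=1, reg = 0xC5D4
clock 6: out=0, reg = 0x62EA
clock 7: out=0, reg = 0xB175
clock 8: out=1, reg = 0x58BA
clock 9: out=0, reg = 0x2C5D
clock 10: out=1, reg = 0x162E
clock 11: out=0, reg = 0x0B17
clock 12: out=1, reg = 0x858B

0x858B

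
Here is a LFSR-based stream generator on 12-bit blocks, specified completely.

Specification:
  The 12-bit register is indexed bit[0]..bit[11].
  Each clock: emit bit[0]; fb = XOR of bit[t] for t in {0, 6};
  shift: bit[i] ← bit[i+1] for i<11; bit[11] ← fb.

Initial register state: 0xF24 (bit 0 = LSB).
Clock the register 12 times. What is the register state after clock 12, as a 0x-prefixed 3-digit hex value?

reg_0 = 0xF24
clock 1: out=0, reg = 0x792
clock 2: out=0, reg = 0x3C9
clock 3: out=1, reg = 0x1E4
clock 4: out=0, reg = 0x8F2
clock 5: out=0, reg = 0xC79
clock 6: out=1, reg = 0x63C
clock 7: out=0, reg = 0x31E
clock 8: out=0, reg = 0x18F
clock 9: out=1, reg = 0x8C7
clock 10: out=1, reg = 0x463
clock 11: out=1, reg = 0x231
clock 12: out=1, reg = 0x918

0x918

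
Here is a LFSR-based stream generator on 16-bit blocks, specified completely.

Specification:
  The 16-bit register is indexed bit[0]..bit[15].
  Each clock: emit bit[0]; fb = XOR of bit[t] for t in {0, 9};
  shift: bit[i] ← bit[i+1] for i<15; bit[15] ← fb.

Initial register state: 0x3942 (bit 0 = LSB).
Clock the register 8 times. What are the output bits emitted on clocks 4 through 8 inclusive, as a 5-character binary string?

00010

reg_0 = 0x3942
clock 1: out=0, reg = 0x1CA1
clock 2: out=1, reg = 0x8E50
clock 3: out=0, reg = 0xC728
clock 4: out=0, reg = 0xE394
clock 5: out=0, reg = 0xF1CA
clock 6: out=0, reg = 0x78E5
clock 7: out=1, reg = 0xBC72
clock 8: out=0, reg = 0x5E39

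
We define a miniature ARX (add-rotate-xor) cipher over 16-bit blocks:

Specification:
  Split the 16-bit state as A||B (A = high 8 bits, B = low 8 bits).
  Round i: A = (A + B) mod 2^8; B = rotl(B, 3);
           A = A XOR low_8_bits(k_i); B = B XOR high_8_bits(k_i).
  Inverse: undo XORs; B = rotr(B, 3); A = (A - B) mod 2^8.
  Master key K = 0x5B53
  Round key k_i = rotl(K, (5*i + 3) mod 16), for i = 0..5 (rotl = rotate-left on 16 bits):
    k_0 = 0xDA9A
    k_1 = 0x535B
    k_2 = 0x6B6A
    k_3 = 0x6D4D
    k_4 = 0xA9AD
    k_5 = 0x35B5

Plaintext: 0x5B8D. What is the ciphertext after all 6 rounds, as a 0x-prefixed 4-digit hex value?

0x649B

s_0 = plaintext = 0x5B8D
s_1 = Round(s_0, k_0) = 0x72B6
s_2 = Round(s_1, k_1) = 0x73E6
s_3 = Round(s_2, k_2) = 0x335C
s_4 = Round(s_3, k_3) = 0xC28F
s_5 = Round(s_4, k_4) = 0xFCD5
s_6 = Round(s_5, k_5) = 0x649B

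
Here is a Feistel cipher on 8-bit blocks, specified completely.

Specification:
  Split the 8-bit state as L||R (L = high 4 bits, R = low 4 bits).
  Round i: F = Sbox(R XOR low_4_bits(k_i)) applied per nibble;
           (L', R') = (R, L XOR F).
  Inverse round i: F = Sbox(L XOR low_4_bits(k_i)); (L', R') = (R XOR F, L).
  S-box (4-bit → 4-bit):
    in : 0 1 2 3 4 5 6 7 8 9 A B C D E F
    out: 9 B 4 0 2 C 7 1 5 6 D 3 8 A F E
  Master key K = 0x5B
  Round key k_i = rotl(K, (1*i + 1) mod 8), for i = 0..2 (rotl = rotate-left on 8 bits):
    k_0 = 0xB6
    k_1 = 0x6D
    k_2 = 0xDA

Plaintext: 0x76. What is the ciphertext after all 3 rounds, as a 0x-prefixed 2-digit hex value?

s_0 = plaintext = 0x76
s_1 = Round(s_0, k_0) = 0x6E
s_2 = Round(s_1, k_1) = 0xE6
s_3 = Round(s_2, k_2) = 0x66

0x66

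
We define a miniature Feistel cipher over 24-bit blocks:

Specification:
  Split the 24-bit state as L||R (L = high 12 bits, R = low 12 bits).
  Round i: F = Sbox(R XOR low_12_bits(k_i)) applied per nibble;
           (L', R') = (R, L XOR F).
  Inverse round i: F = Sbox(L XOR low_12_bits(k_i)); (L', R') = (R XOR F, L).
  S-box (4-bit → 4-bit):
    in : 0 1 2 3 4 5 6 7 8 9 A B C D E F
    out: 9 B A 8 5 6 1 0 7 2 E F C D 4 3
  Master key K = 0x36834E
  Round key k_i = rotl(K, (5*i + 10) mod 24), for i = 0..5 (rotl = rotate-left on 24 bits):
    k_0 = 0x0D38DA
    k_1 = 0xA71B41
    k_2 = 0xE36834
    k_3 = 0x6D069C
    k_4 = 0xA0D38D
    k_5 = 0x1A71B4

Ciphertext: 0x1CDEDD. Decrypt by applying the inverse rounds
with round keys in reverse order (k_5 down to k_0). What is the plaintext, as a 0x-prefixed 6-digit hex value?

0x248F68

s_0 = ciphertext = 0x1CDEDD
s_1 = InvRound(s_0, k_5) = 0x7DF1CD
s_2 = InvRound(s_1, k_4) = 0x4A77DF
s_3 = InvRound(s_2, k_3) = 0xD504A7
s_4 = InvRound(s_3, k_2) = 0x2B2D50
s_5 = InvRound(s_4, k_1) = 0xF682B2
s_6 = InvRound(s_5, k_0) = 0x248F68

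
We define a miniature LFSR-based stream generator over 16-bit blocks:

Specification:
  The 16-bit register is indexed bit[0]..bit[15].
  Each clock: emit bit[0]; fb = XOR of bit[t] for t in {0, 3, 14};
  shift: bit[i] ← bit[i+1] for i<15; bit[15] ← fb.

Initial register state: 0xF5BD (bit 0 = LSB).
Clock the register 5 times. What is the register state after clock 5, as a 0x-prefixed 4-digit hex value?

reg_0 = 0xF5BD
clock 1: out=1, reg = 0xFADE
clock 2: out=0, reg = 0x7D6F
clock 3: out=1, reg = 0xBEB7
clock 4: out=1, reg = 0xDF5B
clock 5: out=1, reg = 0xEFAD

0xEFAD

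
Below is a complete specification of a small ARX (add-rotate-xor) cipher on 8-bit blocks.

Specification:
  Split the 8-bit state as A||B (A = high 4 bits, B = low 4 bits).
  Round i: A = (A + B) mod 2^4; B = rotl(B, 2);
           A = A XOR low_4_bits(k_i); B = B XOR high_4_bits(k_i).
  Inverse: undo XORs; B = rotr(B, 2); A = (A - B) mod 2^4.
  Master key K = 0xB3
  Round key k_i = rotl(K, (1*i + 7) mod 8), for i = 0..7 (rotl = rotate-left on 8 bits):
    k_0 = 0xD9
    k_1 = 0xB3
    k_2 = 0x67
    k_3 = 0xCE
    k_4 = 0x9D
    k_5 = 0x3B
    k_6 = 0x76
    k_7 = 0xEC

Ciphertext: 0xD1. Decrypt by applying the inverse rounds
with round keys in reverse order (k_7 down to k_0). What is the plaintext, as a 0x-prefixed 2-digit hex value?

0xAE

s_0 = ciphertext = 0xD1
s_1 = InvRound(s_0, k_7) = 0x2F
s_2 = InvRound(s_1, k_6) = 0x22
s_3 = InvRound(s_2, k_5) = 0x54
s_4 = InvRound(s_3, k_4) = 0x17
s_5 = InvRound(s_4, k_3) = 0x1E
s_6 = InvRound(s_5, k_2) = 0x42
s_7 = InvRound(s_6, k_1) = 0x16
s_8 = InvRound(s_7, k_0) = 0xAE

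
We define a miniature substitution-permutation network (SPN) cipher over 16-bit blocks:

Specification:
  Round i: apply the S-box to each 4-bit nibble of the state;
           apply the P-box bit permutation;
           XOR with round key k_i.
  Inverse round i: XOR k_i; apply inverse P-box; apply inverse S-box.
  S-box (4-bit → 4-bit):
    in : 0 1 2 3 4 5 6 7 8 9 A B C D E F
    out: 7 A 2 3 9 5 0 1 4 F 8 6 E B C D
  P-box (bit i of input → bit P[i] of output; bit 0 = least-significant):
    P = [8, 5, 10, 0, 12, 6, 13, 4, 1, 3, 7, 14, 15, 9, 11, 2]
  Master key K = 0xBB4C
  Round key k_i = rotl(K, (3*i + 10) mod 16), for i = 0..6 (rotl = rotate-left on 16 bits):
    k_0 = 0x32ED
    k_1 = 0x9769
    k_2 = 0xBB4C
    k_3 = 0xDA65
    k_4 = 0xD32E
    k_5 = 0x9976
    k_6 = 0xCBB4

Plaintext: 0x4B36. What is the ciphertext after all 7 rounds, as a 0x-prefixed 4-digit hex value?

s_0 = plaintext = 0x4B36
s_1 = Round(s_0, k_0) = 0xA221
s_2 = Round(s_1, k_1) = 0x9704
s_3 = Round(s_2, k_2) = 0x000B
s_4 = Round(s_3, k_3) = 0x648F
s_5 = Round(s_4, k_4) = 0xB62D
s_6 = Round(s_5, k_5) = 0x9217
s_7 = Round(s_6, k_6) = 0x40E8

0x40E8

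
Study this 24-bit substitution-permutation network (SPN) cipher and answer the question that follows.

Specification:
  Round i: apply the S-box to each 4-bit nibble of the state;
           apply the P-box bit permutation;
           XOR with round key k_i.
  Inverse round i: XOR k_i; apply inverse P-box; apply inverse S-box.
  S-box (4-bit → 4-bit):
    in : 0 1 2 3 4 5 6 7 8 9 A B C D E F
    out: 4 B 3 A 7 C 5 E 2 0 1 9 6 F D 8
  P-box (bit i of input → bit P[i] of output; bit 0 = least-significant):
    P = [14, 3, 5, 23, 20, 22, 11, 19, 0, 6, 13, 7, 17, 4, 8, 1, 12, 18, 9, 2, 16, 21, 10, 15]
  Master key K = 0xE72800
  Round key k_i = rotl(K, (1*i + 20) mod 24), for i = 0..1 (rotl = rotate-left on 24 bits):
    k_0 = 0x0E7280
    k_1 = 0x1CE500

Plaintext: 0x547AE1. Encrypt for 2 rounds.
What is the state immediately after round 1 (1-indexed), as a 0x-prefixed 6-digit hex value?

s_0 = plaintext = 0x547AE1
s_1 = Round(s_0, k_0) = 0x92AD9B
s_2 = Round(s_1, k_1) = 0x9A95C1

0x92AD9B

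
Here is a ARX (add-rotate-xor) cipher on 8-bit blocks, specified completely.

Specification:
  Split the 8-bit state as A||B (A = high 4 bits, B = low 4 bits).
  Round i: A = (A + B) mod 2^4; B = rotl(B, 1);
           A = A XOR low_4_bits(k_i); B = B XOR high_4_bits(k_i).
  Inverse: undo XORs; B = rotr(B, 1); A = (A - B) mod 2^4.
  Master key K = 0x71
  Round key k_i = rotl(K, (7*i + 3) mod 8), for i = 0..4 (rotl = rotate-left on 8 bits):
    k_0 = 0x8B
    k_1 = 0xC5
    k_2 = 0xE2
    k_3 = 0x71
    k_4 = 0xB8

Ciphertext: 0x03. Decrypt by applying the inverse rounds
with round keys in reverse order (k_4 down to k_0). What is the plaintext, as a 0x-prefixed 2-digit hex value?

0x79

s_0 = ciphertext = 0x03
s_1 = InvRound(s_0, k_4) = 0x44
s_2 = InvRound(s_1, k_3) = 0xC9
s_3 = InvRound(s_2, k_2) = 0x3B
s_4 = InvRound(s_3, k_1) = 0xBB
s_5 = InvRound(s_4, k_0) = 0x79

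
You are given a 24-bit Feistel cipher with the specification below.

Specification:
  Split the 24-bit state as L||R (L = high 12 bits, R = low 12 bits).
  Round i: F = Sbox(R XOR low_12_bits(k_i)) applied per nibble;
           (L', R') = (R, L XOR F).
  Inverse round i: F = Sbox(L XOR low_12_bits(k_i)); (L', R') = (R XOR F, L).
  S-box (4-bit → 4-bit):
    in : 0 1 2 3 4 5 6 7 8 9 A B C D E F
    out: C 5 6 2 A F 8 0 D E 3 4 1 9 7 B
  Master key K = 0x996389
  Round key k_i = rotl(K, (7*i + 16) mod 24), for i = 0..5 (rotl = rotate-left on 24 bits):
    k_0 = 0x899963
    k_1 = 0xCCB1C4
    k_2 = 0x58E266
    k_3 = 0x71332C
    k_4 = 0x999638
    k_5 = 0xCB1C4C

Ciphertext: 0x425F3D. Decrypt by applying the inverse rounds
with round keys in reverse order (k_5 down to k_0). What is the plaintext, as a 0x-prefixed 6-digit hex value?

s_0 = ciphertext = 0x425F3D
s_1 = InvRound(s_0, k_5) = 0x2B3425
s_2 = InvRound(s_1, k_4) = 0xEF12B3
s_3 = InvRound(s_2, k_3) = 0xB2AEF1
s_4 = InvRound(s_3, k_2) = 0x050B2A
s_5 = InvRound(s_4, k_1) = 0xEC0050
s_6 = InvRound(s_5, k_0) = 0x062EC0

0x062EC0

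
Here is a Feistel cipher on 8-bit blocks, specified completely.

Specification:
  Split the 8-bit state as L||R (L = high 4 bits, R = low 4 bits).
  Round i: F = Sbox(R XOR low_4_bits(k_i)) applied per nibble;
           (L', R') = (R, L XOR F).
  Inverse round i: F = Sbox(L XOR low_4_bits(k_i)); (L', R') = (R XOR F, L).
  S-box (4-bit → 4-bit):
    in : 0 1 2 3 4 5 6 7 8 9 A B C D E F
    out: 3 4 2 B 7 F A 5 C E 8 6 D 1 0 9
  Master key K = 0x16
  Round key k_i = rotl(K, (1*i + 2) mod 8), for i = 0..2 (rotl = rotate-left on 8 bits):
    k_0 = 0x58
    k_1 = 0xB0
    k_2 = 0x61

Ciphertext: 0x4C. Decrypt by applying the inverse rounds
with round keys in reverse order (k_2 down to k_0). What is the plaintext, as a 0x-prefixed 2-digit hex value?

s_0 = ciphertext = 0x4C
s_1 = InvRound(s_0, k_2) = 0x34
s_2 = InvRound(s_1, k_1) = 0xF3
s_3 = InvRound(s_2, k_0) = 0x6F

0x6F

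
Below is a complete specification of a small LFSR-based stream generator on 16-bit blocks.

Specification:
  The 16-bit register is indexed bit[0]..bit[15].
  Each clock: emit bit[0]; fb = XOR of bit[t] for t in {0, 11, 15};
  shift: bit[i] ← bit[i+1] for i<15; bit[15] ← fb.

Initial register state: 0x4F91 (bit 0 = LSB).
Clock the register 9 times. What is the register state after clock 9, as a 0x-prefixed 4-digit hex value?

reg_0 = 0x4F91
clock 1: out=1, reg = 0x27C8
clock 2: out=0, reg = 0x13E4
clock 3: out=0, reg = 0x09F2
clock 4: out=0, reg = 0x84F9
clock 5: out=1, reg = 0x427C
clock 6: out=0, reg = 0x213E
clock 7: out=0, reg = 0x109F
clock 8: out=1, reg = 0x884F
clock 9: out=1, reg = 0xC427

0xC427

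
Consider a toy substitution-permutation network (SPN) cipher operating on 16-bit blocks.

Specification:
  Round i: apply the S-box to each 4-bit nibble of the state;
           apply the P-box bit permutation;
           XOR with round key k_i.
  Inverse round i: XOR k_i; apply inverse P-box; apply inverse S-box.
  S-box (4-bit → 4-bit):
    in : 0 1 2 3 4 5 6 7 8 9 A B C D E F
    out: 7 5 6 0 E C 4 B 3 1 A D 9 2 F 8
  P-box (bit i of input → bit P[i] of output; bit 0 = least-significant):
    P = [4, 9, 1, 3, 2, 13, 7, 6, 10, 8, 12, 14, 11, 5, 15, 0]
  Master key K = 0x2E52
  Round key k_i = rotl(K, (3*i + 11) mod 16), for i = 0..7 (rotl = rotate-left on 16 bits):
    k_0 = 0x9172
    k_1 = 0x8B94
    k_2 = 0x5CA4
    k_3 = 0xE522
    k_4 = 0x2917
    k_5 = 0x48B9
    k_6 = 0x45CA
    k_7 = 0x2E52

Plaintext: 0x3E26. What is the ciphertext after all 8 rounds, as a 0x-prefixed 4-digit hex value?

s_0 = plaintext = 0x3E26
s_1 = Round(s_0, k_0) = 0xE4F0
s_2 = Round(s_1, k_1) = 0x50E7
s_3 = Round(s_2, k_2) = 0xEB79
s_4 = Round(s_3, k_3) = 0x1957
s_5 = Round(s_4, k_4) = 0xA7CF
s_6 = Round(s_5, k_5) = 0x0DD4
s_7 = Round(s_6, k_6) = 0xEEE0
s_8 = Round(s_7, k_7) = 0xD1A5

0xD1A5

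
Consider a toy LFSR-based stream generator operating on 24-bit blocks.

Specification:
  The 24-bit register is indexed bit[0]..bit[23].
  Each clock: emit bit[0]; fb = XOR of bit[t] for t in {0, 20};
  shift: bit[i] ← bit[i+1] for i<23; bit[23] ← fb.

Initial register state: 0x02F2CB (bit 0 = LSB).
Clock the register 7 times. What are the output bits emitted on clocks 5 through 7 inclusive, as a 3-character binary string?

001

reg_0 = 0x02F2CB
clock 1: out=1, reg = 0x817965
clock 2: out=1, reg = 0xC0BCB2
clock 3: out=0, reg = 0x605E59
clock 4: out=1, reg = 0xB02F2C
clock 5: out=0, reg = 0xD81796
clock 6: out=0, reg = 0xEC0BCB
clock 7: out=1, reg = 0xF605E5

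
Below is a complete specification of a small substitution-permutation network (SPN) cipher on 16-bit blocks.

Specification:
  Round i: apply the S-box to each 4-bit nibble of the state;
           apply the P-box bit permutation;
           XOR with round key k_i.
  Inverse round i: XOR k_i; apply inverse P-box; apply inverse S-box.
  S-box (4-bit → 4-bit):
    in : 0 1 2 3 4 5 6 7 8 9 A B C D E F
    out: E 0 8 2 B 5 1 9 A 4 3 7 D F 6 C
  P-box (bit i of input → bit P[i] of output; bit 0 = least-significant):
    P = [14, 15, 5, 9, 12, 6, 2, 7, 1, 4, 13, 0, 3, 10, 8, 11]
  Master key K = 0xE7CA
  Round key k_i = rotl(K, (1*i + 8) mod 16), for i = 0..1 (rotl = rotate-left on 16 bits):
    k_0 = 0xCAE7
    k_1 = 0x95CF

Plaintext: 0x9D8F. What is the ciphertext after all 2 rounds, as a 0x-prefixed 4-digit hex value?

0x72CF

s_0 = plaintext = 0x9D8F
s_1 = Round(s_0, k_0) = 0xE914
s_2 = Round(s_1, k_1) = 0x72CF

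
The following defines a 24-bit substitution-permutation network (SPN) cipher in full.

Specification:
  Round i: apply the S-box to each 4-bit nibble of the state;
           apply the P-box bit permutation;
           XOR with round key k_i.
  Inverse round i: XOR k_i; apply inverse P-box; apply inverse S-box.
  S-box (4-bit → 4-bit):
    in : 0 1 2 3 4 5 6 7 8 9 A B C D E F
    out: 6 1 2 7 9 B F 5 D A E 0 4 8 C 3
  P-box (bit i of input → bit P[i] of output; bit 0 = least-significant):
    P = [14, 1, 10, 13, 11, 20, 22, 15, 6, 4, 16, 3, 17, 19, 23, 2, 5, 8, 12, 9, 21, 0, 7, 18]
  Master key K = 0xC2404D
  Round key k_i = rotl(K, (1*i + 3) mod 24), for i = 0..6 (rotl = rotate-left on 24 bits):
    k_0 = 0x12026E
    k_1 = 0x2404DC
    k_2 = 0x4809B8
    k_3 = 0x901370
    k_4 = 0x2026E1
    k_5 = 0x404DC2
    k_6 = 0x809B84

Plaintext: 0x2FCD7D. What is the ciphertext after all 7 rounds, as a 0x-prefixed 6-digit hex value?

s_0 = plaintext = 0x2FCD7D
s_1 = Round(s_0, k_0) = 0xD22B47
s_2 = Round(s_1, k_1) = 0x28C9DC
s_3 = Round(s_2, k_2) = 0xC89F81
s_4 = Round(s_3, k_3) = 0xD8C984
s_5 = Round(s_4, k_4) = 0xE4DCD9
s_6 = Round(s_5, k_5) = 0x45EF64
s_7 = Round(s_6, k_6) = 0x7470F0

0x7470F0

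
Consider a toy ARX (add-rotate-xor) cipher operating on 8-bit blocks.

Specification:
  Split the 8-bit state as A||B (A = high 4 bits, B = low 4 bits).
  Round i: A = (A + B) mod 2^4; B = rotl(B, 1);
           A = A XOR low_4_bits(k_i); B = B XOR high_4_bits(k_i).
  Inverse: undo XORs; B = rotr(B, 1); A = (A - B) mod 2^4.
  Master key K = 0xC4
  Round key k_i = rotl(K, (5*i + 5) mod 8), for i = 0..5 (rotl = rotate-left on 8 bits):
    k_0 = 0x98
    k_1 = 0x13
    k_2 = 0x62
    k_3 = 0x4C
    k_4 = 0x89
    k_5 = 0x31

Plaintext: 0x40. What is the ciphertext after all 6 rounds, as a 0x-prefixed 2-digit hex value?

s_0 = plaintext = 0x40
s_1 = Round(s_0, k_0) = 0xC9
s_2 = Round(s_1, k_1) = 0x62
s_3 = Round(s_2, k_2) = 0xA2
s_4 = Round(s_3, k_3) = 0x00
s_5 = Round(s_4, k_4) = 0x98
s_6 = Round(s_5, k_5) = 0x02

0x02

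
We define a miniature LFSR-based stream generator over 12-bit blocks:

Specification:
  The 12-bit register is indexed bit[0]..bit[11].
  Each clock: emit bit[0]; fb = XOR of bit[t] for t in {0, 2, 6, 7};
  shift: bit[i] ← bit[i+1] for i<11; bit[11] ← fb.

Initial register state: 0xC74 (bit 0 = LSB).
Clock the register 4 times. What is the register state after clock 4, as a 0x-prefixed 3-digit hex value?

reg_0 = 0xC74
clock 1: out=0, reg = 0x63A
clock 2: out=0, reg = 0x31D
clock 3: out=1, reg = 0x18E
clock 4: out=0, reg = 0x0C7

0x0C7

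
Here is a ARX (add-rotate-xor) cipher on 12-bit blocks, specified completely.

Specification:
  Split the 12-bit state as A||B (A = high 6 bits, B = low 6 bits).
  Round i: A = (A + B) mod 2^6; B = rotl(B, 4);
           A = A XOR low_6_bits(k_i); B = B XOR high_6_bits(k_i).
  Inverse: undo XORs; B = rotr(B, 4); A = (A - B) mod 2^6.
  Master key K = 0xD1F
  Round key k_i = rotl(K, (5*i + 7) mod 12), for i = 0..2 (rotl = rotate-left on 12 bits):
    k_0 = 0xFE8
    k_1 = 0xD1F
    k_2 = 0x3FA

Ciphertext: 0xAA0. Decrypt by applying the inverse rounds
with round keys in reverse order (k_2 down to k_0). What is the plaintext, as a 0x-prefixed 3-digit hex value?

0xC1D

s_0 = ciphertext = 0xAA0
s_1 = InvRound(s_0, k_2) = 0x4BE
s_2 = InvRound(s_1, k_1) = 0x968
s_3 = InvRound(s_2, k_0) = 0xC1D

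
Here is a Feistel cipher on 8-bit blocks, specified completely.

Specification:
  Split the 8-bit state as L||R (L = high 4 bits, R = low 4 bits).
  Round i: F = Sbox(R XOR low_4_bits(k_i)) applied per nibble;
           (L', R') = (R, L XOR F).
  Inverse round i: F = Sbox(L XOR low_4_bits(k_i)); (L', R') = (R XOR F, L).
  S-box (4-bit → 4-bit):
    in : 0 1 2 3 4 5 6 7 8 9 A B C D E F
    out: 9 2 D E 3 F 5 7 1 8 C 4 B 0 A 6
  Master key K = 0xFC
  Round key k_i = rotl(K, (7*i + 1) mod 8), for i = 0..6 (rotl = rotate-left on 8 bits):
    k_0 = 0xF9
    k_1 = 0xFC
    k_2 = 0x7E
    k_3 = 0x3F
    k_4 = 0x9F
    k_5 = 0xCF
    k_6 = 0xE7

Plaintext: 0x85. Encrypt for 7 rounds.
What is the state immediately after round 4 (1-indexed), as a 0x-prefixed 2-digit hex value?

s_0 = plaintext = 0x85
s_1 = Round(s_0, k_0) = 0x53
s_2 = Round(s_1, k_1) = 0x33
s_3 = Round(s_2, k_2) = 0x33
s_4 = Round(s_3, k_3) = 0x38
s_5 = Round(s_4, k_4) = 0x84
s_6 = Round(s_5, k_5) = 0x4C
s_7 = Round(s_6, k_6) = 0xC0

0x38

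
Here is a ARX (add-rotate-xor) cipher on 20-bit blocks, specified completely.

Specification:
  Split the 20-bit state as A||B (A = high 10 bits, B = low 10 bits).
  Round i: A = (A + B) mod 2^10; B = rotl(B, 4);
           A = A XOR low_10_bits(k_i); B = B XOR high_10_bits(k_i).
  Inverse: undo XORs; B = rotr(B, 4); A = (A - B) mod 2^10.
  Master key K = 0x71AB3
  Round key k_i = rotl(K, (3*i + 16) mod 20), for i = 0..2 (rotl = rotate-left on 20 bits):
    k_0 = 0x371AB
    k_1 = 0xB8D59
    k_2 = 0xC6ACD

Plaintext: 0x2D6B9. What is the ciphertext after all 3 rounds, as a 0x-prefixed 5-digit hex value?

0xCB7F0

s_0 = plaintext = 0x2D6B9
s_1 = Round(s_0, k_0) = 0xB1746
s_2 = Round(s_1, k_1) = 0xD4A8E
s_3 = Round(s_2, k_2) = 0xCB7F0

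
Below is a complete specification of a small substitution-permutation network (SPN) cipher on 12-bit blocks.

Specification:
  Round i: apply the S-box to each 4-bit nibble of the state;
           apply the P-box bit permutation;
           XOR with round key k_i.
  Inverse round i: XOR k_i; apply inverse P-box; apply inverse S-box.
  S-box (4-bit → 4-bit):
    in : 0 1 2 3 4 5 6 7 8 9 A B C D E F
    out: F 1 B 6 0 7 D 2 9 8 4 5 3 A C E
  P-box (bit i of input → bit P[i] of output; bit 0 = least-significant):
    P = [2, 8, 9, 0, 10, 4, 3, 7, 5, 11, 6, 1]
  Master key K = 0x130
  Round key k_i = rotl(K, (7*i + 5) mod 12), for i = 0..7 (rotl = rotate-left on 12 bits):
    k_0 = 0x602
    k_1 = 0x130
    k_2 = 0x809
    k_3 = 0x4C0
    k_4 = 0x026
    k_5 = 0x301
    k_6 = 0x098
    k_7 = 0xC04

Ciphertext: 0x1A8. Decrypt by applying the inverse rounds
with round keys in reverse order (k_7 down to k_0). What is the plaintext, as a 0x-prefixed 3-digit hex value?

0x382

s_0 = ciphertext = 0x1A8
s_1 = InvRound(s_0, k_7) = 0xC6C
s_2 = InvRound(s_1, k_6) = 0x521
s_3 = InvRound(s_2, k_5) = 0x11A
s_4 = InvRound(s_3, k_4) = 0x13C
s_5 = InvRound(s_4, k_3) = 0xB0C
s_6 = InvRound(s_5, k_2) = 0x440
s_7 = InvRound(s_6, k_1) = 0xBC7
s_8 = InvRound(s_7, k_0) = 0x382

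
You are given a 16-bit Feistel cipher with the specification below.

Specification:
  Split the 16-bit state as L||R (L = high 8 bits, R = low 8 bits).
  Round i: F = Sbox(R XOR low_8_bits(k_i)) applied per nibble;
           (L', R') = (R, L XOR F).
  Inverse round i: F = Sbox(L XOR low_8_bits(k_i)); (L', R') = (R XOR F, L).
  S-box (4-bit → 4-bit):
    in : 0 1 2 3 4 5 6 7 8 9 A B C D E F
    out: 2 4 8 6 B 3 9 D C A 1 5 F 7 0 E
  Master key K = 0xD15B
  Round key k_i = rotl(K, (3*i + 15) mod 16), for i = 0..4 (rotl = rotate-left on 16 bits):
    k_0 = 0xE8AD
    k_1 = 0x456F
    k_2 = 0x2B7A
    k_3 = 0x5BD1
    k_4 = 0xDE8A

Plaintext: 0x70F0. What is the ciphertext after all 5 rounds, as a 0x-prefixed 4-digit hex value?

0x2272

s_0 = plaintext = 0x70F0
s_1 = Round(s_0, k_0) = 0xF047
s_2 = Round(s_1, k_1) = 0x477C
s_3 = Round(s_2, k_2) = 0x7C6E
s_4 = Round(s_3, k_3) = 0x6E22
s_5 = Round(s_4, k_4) = 0x2272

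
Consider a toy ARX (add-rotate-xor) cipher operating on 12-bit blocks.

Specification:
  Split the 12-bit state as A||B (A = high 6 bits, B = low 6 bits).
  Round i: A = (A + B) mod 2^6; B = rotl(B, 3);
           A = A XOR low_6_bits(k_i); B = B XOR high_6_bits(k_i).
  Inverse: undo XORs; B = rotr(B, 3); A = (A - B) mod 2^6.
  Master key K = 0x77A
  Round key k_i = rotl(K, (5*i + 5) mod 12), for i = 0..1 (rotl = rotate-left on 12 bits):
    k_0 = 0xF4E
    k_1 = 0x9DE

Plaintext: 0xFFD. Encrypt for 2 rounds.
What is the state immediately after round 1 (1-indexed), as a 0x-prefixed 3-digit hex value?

s_0 = plaintext = 0xFFD
s_1 = Round(s_0, k_0) = 0xC92
s_2 = Round(s_1, k_1) = 0x6B5

0xC92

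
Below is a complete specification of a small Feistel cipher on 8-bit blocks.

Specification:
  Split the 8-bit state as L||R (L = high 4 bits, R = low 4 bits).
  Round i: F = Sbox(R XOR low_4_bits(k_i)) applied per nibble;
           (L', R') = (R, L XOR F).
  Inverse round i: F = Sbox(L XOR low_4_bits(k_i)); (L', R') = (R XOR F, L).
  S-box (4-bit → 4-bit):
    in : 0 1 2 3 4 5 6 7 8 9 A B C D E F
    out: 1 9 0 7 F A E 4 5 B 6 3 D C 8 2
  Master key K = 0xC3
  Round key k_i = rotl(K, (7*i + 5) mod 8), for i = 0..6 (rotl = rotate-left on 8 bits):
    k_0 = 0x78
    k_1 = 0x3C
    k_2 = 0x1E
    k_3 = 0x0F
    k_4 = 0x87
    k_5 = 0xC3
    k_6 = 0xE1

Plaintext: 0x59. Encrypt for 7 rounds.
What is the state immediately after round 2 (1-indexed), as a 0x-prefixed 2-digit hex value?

0xC8

s_0 = plaintext = 0x59
s_1 = Round(s_0, k_0) = 0x9C
s_2 = Round(s_1, k_1) = 0xC8
s_3 = Round(s_2, k_2) = 0x82
s_4 = Round(s_3, k_3) = 0x24
s_5 = Round(s_4, k_4) = 0x45
s_6 = Round(s_5, k_5) = 0x5A
s_7 = Round(s_6, k_6) = 0xA6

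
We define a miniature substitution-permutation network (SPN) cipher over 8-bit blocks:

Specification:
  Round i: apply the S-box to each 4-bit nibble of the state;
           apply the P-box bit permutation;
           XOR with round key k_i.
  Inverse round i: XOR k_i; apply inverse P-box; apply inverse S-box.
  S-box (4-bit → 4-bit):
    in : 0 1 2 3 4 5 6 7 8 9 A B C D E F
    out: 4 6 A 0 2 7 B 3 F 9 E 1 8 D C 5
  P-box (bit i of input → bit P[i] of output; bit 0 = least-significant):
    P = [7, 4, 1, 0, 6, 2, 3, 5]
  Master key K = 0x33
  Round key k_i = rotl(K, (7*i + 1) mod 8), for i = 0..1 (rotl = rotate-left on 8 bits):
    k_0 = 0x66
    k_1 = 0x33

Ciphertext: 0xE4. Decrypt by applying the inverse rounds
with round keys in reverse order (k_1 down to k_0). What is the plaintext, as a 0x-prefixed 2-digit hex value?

s_0 = ciphertext = 0xE4
s_1 = InvRound(s_0, k_1) = 0x78
s_2 = InvRound(s_1, k_0) = 0x11

0x11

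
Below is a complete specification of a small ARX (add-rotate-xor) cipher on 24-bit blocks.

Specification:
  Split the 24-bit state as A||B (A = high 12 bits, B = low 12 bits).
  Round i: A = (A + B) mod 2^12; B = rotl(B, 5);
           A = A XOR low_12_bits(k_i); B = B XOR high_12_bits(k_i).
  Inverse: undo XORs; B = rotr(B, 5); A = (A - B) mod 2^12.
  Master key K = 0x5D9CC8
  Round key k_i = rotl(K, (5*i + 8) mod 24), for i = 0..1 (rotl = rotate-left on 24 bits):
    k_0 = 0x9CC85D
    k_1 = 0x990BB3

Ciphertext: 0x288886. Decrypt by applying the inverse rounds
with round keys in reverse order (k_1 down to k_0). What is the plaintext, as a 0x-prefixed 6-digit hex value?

0x458216

s_0 = ciphertext = 0x288886
s_1 = InvRound(s_0, k_1) = 0xE33B08
s_2 = InvRound(s_1, k_0) = 0x458216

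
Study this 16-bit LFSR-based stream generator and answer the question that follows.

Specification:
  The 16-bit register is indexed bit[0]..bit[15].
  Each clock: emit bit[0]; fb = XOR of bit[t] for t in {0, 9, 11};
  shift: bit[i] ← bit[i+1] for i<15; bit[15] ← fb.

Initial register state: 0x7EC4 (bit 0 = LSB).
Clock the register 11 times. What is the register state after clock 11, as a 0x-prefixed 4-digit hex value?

0x4E8F

reg_0 = 0x7EC4
clock 1: out=0, reg = 0x3F62
clock 2: out=0, reg = 0x1FB1
clock 3: out=1, reg = 0x8FD8
clock 4: out=0, reg = 0x47EC
clock 5: out=0, reg = 0xA3F6
clock 6: out=0, reg = 0xD1FB
clock 7: out=1, reg = 0xE8FD
clock 8: out=1, reg = 0x747E
clock 9: out=0, reg = 0x3A3F
clock 10: out=1, reg = 0x9D1F
clock 11: out=1, reg = 0x4E8F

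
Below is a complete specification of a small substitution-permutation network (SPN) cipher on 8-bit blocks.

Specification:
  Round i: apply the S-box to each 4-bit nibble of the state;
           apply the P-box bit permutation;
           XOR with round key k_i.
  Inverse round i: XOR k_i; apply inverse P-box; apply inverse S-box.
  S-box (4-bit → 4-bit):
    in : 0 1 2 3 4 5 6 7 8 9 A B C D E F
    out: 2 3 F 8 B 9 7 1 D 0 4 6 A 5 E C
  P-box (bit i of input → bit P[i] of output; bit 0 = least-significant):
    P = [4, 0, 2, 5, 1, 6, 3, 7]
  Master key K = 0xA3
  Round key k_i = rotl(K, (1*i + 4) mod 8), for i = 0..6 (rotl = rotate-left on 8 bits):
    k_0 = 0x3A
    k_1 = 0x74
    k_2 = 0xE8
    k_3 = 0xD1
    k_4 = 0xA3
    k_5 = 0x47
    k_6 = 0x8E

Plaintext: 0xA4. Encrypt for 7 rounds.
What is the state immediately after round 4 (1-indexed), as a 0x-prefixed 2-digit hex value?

0xD4

s_0 = plaintext = 0xA4
s_1 = Round(s_0, k_0) = 0x03
s_2 = Round(s_1, k_1) = 0x14
s_3 = Round(s_2, k_2) = 0x9B
s_4 = Round(s_3, k_3) = 0xD4
s_5 = Round(s_4, k_4) = 0x98
s_6 = Round(s_5, k_5) = 0x73
s_7 = Round(s_6, k_6) = 0xAC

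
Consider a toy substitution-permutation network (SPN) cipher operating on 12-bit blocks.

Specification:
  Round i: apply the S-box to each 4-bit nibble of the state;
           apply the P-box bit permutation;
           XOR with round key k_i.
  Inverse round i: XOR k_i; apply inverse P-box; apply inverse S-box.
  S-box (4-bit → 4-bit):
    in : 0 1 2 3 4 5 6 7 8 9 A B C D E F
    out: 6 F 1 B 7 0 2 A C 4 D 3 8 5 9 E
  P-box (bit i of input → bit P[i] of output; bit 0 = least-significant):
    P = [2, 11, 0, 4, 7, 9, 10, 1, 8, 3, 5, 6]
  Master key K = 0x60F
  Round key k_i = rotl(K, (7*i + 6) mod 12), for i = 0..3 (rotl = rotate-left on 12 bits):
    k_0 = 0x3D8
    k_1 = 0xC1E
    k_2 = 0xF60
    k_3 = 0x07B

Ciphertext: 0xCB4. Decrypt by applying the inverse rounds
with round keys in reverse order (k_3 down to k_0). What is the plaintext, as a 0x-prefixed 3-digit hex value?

0x536

s_0 = ciphertext = 0xCB4
s_1 = InvRound(s_0, k_3) = 0x7A4
s_2 = InvRound(s_1, k_2) = 0xC2B
s_3 = InvRound(s_2, k_1) = 0x95A
s_4 = InvRound(s_3, k_0) = 0x536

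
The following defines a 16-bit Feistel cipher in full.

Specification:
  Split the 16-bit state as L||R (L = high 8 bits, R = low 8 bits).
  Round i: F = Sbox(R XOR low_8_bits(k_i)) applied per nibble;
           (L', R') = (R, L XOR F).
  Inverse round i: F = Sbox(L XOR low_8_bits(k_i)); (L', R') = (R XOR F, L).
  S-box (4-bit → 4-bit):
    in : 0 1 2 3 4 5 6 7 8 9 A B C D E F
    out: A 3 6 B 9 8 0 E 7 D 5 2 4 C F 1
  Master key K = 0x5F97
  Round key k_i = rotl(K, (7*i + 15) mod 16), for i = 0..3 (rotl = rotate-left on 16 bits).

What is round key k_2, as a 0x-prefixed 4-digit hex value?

K = 0x5F97
k_0 = rotl(K, (7*0+15) mod 16) = rotl(K, 15) = 0xAFCB
k_1 = rotl(K, (7*1+15) mod 16) = rotl(K, 6) = 0xE5D7
k_2 = rotl(K, (7*2+15) mod 16) = rotl(K, 13) = 0xEBF2

0xEBF2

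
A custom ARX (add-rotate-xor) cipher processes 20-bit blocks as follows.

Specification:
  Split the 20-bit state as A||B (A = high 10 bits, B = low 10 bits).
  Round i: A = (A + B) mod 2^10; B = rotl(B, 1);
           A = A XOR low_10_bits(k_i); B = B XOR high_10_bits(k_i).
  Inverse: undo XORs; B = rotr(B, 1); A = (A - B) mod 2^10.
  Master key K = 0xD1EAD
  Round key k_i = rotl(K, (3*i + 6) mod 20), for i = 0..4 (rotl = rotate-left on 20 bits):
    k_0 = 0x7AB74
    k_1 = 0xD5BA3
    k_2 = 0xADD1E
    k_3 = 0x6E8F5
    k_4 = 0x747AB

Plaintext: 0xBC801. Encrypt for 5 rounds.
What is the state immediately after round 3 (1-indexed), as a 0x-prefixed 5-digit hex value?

s_0 = plaintext = 0xBC801
s_1 = Round(s_0, k_0) = 0x61DE8
s_2 = Round(s_1, k_1) = 0x33086
s_3 = Round(s_2, k_2) = 0x133BB
s_4 = Round(s_3, k_3) = 0x3CACD
s_5 = Round(s_4, k_4) = 0x0504A

0x133BB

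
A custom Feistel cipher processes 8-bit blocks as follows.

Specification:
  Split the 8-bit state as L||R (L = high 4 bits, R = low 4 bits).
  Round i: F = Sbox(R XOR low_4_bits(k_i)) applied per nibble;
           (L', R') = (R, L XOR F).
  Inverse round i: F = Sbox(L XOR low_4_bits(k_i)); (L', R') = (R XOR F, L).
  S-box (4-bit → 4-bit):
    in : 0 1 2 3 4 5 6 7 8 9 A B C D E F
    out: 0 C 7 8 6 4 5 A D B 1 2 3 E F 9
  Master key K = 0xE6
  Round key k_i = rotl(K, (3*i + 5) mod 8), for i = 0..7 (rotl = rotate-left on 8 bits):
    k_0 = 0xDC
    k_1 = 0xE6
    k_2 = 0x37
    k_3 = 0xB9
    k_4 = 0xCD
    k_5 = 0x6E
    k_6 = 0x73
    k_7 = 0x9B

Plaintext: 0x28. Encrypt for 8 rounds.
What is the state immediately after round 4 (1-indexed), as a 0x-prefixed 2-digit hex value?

0x9F

s_0 = plaintext = 0x28
s_1 = Round(s_0, k_0) = 0x84
s_2 = Round(s_1, k_1) = 0x4F
s_3 = Round(s_2, k_2) = 0xF9
s_4 = Round(s_3, k_3) = 0x9F
s_5 = Round(s_4, k_4) = 0xFE
s_6 = Round(s_5, k_5) = 0xEF
s_7 = Round(s_6, k_6) = 0xFD
s_8 = Round(s_7, k_7) = 0xDA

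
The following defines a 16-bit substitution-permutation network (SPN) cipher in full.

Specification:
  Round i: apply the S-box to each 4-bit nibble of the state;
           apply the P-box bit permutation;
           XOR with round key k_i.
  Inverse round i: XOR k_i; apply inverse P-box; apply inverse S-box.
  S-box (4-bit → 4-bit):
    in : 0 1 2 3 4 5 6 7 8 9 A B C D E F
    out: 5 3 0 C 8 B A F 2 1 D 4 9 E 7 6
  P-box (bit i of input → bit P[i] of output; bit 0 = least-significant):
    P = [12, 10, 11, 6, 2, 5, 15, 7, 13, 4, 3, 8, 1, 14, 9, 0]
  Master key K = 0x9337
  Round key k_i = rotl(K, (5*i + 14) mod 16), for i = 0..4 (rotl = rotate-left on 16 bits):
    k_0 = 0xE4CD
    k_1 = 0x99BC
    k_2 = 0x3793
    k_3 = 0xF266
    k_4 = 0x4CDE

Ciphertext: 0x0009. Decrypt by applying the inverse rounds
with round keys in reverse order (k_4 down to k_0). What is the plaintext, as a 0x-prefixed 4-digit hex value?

s_0 = ciphertext = 0x0009
s_1 = InvRound(s_0, k_4) = 0x58CD
s_2 = InvRound(s_1, k_3) = 0xA0DB
s_3 = InvRound(s_2, k_2) = 0xB3B5
s_4 = InvRound(s_3, k_1) = 0x302B
s_5 = InvRound(s_4, k_0) = 0x1275

0x1275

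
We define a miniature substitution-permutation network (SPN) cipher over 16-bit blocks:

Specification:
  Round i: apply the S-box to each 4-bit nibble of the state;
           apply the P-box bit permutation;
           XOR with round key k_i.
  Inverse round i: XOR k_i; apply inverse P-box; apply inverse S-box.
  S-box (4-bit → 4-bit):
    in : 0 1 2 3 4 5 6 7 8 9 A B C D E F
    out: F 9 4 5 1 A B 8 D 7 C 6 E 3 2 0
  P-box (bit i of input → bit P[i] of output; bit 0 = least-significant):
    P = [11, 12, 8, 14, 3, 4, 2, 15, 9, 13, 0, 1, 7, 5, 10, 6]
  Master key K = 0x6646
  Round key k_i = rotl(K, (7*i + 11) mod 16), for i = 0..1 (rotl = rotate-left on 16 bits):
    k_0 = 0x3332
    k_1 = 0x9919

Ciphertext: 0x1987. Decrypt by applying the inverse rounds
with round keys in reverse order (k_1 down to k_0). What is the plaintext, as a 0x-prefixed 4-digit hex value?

s_0 = ciphertext = 0x1987
s_1 = InvRound(s_0, k_1) = 0x470F
s_2 = InvRound(s_1, k_0) = 0xBB95

0xBB95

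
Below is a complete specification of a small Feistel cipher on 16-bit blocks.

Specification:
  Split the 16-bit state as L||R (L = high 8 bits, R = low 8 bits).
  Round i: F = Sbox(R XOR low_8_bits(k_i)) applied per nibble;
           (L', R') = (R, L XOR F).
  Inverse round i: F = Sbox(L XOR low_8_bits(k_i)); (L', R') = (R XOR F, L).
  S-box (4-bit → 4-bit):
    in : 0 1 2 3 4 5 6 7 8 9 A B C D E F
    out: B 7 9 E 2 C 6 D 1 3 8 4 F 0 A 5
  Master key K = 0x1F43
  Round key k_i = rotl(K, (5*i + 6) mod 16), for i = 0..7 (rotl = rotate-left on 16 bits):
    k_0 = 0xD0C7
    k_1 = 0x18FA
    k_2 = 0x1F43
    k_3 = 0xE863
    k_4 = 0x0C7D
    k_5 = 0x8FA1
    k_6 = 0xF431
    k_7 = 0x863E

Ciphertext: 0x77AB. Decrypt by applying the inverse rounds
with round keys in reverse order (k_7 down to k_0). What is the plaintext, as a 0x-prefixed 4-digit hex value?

s_0 = ciphertext = 0x77AB
s_1 = InvRound(s_0, k_7) = 0x8877
s_2 = InvRound(s_1, k_6) = 0x3488
s_3 = InvRound(s_2, k_5) = 0xB434
s_4 = InvRound(s_3, k_4) = 0xC7B4
s_5 = InvRound(s_4, k_3) = 0x36C7
s_6 = InvRound(s_5, k_2) = 0x1B36
s_7 = InvRound(s_6, k_1) = 0x911B
s_8 = InvRound(s_7, k_0) = 0xDD91

0xDD91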